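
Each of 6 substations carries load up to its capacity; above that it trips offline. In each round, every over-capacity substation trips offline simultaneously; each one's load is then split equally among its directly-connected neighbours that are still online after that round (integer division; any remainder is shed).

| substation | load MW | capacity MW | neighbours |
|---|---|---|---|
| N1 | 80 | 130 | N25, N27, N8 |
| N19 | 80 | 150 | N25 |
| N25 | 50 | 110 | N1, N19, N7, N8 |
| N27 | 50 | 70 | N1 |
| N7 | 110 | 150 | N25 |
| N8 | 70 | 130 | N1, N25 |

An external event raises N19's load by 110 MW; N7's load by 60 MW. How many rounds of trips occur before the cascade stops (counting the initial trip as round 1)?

Round 1 — N19 at 190 > 150; N7 at 170 > 150. N19, N7 trip offline.
  N19 sheds 190 MW to N25: 190 each.
    N25: 50+190 = 240 > 110
  N7 sheds 170 MW to N25: 170 each.
    N25: 240+170 = 410 > 110
Round 2 — N25 trips offline.
  N25 sheds 410 MW to N1, N8: 205 each.
    N1: 80+205 = 285 > 130
    N8: 70+205 = 275 > 130
Round 3 — N1, N8 trip offline.
  N1 sheds 285 MW to N27: 285 each.
    N27: 50+285 = 335 > 70
  N8 sheds 275 MW: no online neighbours, lost.
Round 4 — N27 trips offline.
  N27 sheds 335 MW: no online neighbours, lost.
No further trips.

4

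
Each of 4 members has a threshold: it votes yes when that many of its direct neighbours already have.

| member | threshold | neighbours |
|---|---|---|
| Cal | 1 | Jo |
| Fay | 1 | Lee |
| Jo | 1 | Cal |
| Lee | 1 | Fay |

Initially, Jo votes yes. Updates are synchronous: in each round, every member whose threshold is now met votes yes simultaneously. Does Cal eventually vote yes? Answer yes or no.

yes

Round 1 — Jo votes yes (initial).
Round 2 — checking thresholds:
  Cal: 1 of 1 neighbours ≥ 1, votes yes.
Round 3 — no new yes votes; cascade stops.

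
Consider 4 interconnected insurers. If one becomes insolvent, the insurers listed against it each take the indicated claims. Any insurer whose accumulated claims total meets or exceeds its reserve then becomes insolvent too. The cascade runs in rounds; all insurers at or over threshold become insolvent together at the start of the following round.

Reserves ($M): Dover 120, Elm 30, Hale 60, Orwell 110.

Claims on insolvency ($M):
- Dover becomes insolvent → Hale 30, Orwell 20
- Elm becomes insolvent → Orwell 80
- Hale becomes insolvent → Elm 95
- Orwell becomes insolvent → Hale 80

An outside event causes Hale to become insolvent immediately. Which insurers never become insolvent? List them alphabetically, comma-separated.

Round 1 — Hale becomes insolvent (initial).
  Elm: +95 → 95 ≥ 30
Round 2 — Elm becomes insolvent.
  Orwell: +80 → 80 < 110
No further insolvencies.

Dover, Orwell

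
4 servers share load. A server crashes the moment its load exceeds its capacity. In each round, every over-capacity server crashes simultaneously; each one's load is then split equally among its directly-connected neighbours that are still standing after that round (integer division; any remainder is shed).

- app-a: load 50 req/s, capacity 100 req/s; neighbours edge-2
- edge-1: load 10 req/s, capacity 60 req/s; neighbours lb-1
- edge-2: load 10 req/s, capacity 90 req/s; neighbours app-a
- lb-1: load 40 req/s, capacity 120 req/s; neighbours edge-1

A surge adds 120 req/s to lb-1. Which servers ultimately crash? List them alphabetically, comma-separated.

edge-1, lb-1

Round 1 — lb-1 at 160 > 120. lb-1 crashes.
  lb-1 sheds 160 req/s to edge-1: 160 each.
    edge-1: 10+160 = 170 > 60
Round 2 — edge-1 crashes.
  edge-1 sheds 170 req/s: no online neighbours, lost.
No further crashes.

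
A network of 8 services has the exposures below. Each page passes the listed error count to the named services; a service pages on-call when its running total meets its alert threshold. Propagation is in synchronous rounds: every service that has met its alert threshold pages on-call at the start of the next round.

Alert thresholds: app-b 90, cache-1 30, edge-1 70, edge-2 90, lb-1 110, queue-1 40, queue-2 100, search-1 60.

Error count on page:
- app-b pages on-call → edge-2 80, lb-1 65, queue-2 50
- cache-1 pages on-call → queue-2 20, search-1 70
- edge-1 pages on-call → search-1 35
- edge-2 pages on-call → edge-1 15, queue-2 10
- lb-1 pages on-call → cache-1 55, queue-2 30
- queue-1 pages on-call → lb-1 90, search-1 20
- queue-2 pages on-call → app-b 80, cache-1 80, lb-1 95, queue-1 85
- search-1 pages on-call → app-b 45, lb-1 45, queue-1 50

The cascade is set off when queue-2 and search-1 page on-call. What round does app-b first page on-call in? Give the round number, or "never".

Round 1 — queue-2, search-1 page on-call (initial).
  app-b: +80+45 → 125 ≥ 90
  cache-1: +80 → 80 ≥ 30
  lb-1: +95+45 → 140 ≥ 110
  queue-1: +85+50 → 135 ≥ 40
Round 2 — app-b, cache-1, lb-1, queue-1 page on-call.
  edge-2: +80 → 80 < 90
No further pages.

2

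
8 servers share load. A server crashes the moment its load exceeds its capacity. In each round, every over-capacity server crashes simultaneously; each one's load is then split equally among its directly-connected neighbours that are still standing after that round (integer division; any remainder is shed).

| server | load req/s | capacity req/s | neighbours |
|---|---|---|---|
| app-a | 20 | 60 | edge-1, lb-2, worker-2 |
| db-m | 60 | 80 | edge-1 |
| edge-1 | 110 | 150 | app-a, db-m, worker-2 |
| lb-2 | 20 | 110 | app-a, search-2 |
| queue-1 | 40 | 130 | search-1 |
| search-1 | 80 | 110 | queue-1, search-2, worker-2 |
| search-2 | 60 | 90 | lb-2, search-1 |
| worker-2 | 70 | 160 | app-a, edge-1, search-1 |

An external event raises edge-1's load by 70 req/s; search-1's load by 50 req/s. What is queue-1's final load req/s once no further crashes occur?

83

Round 1 — edge-1 at 180 > 150; search-1 at 130 > 110. edge-1, search-1 crash.
  edge-1 sheds 180 req/s to app-a, db-m, worker-2: 60 each.
    app-a: 20+60 = 80 > 60
    db-m: 60+60 = 120 > 80
    worker-2: 70+60 = 130 ≤ 160
  search-1 sheds 130 req/s to queue-1, search-2, worker-2: 43 each (1 lost).
    queue-1: 40+43 = 83 ≤ 130
    search-2: 60+43 = 103 > 90
    worker-2: 130+43 = 173 > 160
Round 2 — app-a, db-m, search-2, worker-2 crash.
  app-a sheds 80 req/s to lb-2: 80 each.
    lb-2: 20+80 = 100 ≤ 110
  db-m sheds 120 req/s: no online neighbours, lost.
  search-2 sheds 103 req/s to lb-2: 103 each.
    lb-2: 100+103 = 203 > 110
  worker-2 sheds 173 req/s: no online neighbours, lost.
Round 3 — lb-2 crashes.
  lb-2 sheds 203 req/s: no online neighbours, lost.
No further crashes.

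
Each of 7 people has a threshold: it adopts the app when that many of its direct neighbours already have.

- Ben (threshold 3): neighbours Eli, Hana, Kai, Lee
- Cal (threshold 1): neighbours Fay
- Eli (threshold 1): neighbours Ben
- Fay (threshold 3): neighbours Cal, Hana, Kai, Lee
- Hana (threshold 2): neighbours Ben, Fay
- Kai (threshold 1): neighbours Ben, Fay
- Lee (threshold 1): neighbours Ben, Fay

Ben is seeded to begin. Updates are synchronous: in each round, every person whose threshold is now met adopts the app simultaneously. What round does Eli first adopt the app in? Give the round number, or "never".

Round 1 — Ben adopts the app (initial).
Round 2 — checking thresholds:
  Eli: 1 of 1 neighbours ≥ 1, adopts the app.
  Hana: 1 of 2 neighbours < 2, not yet.
  Kai: 1 of 2 neighbours ≥ 1, adopts the app.
  Lee: 1 of 2 neighbours ≥ 1, adopts the app.
Round 3 — no new adoptions; cascade stops.

2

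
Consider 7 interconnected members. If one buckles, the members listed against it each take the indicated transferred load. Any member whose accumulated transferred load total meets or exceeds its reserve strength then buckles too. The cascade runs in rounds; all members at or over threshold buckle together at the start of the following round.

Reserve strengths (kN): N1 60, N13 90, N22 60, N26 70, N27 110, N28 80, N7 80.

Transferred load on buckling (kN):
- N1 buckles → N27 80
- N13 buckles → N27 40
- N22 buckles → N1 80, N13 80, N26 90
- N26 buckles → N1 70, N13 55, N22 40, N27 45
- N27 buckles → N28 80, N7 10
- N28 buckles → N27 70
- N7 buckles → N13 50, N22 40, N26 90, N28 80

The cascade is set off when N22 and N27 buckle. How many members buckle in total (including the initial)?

Round 1 — N22, N27 buckle (initial).
  N1: +80 → 80 ≥ 60
  N13: +80 → 80 < 90
  N26: +90 → 90 ≥ 70
  N28: +80 → 80 ≥ 80
  N7: +10 → 10 < 80
Round 2 — N1, N26, N28 buckle.
  N13: +55 → 135 ≥ 90
Round 3 — N13 buckles.
No further bucklings.

6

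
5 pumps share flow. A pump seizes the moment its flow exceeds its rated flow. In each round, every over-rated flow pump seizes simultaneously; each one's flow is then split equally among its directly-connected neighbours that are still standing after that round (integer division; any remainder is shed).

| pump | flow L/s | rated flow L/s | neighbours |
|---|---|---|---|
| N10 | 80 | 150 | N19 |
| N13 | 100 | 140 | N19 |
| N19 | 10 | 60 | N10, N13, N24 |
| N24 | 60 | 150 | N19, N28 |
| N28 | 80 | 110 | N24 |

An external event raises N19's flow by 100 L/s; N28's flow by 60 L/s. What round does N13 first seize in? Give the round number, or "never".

Round 1 — N19 at 110 > 60; N28 at 140 > 110. N19, N28 seize.
  N19 sheds 110 L/s to N10, N13, N24: 36 each (2 lost).
    N10: 80+36 = 116 ≤ 150
    N13: 100+36 = 136 ≤ 140
    N24: 60+36 = 96 ≤ 150
  N28 sheds 140 L/s to N24: 140 each.
    N24: 96+140 = 236 > 150
Round 2 — N24 seizes.
  N24 sheds 236 L/s: no online neighbours, lost.
No further seizures.

never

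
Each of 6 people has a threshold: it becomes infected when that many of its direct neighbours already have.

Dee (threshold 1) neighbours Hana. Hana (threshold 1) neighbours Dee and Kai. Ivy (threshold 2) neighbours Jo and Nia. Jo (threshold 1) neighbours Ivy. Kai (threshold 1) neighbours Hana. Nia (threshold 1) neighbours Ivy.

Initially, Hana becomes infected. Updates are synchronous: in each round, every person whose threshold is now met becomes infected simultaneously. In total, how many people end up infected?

3

Round 1 — Hana becomes infected (initial).
Round 2 — checking thresholds:
  Dee: 1 of 1 neighbours ≥ 1, becomes infected.
  Kai: 1 of 1 neighbours ≥ 1, becomes infected.
Round 3 — no new infections; cascade stops.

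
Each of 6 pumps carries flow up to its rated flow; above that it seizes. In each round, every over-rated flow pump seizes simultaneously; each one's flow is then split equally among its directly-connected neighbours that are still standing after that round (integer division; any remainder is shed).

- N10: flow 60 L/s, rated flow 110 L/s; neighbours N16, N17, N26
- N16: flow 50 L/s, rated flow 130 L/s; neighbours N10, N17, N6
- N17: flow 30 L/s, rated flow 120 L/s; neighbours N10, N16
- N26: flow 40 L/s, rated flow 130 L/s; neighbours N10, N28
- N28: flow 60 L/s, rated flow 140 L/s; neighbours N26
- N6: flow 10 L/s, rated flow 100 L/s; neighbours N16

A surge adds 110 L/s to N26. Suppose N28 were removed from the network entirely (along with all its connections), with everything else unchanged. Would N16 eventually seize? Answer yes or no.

With N28 removed:
Round 1 — N26 at 150 > 130. N26 seizes.
  N26 sheds 150 L/s to N10: 150 each.
    N10: 60+150 = 210 > 110
Round 2 — N10 seizes.
  N10 sheds 210 L/s to N16, N17: 105 each.
    N16: 50+105 = 155 > 130
    N17: 30+105 = 135 > 120
Round 3 — N16, N17 seize.
  N16 sheds 155 L/s to N6: 155 each.
    N6: 10+155 = 165 > 100
  N17 sheds 135 L/s: no online neighbours, lost.
Round 4 — N6 seizes.
  N6 sheds 165 L/s: no online neighbours, lost.
No further seizures.

yes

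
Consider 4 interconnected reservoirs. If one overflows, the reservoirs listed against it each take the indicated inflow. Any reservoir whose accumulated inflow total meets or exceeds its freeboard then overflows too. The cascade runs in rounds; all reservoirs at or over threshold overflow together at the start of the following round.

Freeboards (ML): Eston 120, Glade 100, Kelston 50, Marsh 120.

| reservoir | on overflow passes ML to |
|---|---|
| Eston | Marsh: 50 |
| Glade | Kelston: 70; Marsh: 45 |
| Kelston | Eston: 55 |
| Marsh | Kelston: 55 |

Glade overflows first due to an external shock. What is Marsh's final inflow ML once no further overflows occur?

45

Round 1 — Glade overflows (initial).
  Kelston: +70 → 70 ≥ 50
  Marsh: +45 → 45 < 120
Round 2 — Kelston overflows.
  Eston: +55 → 55 < 120
No further overflows.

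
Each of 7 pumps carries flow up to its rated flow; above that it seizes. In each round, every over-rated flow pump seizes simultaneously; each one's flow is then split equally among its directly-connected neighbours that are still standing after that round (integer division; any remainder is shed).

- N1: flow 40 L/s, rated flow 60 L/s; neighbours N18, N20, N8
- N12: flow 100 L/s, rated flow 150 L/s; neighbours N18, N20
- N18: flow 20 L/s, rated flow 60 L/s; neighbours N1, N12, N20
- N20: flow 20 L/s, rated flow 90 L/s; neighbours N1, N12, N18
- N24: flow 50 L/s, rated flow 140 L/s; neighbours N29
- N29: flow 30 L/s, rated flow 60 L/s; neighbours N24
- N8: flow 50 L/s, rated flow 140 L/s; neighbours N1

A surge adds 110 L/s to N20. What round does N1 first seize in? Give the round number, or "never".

2

Round 1 — N20 at 130 > 90. N20 seizes.
  N20 sheds 130 L/s to N1, N12, N18: 43 each (1 lost).
    N1: 40+43 = 83 > 60
    N12: 100+43 = 143 ≤ 150
    N18: 20+43 = 63 > 60
Round 2 — N1, N18 seize.
  N1 sheds 83 L/s to N8: 83 each.
    N8: 50+83 = 133 ≤ 140
  N18 sheds 63 L/s to N12: 63 each.
    N12: 143+63 = 206 > 150
Round 3 — N12 seizes.
  N12 sheds 206 L/s: no online neighbours, lost.
No further seizures.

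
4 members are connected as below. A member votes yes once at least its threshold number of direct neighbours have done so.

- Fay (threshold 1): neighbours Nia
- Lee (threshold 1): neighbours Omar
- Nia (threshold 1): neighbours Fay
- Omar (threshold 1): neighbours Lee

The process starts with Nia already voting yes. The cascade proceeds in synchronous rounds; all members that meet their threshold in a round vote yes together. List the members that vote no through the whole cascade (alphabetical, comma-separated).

Round 1 — Nia votes yes (initial).
Round 2 — checking thresholds:
  Fay: 1 of 1 neighbours ≥ 1, votes yes.
Round 3 — no new yes votes; cascade stops.

Lee, Omar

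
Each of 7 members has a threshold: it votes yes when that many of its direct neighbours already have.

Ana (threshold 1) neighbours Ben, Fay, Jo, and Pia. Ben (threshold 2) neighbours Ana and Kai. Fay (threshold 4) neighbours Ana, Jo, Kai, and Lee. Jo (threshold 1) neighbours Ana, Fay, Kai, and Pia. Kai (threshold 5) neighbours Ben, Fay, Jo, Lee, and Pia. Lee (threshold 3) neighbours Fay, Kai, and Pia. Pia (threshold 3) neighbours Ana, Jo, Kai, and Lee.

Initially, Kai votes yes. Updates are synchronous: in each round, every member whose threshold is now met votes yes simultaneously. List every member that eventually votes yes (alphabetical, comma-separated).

Round 1 — Kai votes yes (initial).
Round 2 — checking thresholds:
  Ben: 1 of 2 neighbours < 2, not yet.
  Fay: 1 of 4 neighbours < 4, not yet.
  Jo: 1 of 4 neighbours ≥ 1, votes yes.
  Lee: 1 of 3 neighbours < 3, not yet.
  Pia: 1 of 4 neighbours < 3, not yet.
Round 3 — checking thresholds:
  Ana: 1 of 4 neighbours ≥ 1, votes yes.
  Ben: 1 of 2 neighbours < 2, not yet.
  Fay: 2 of 4 neighbours < 4, not yet.
  Lee: 1 of 3 neighbours < 3, not yet.
  Pia: 2 of 4 neighbours < 3, not yet.
Round 4 — checking thresholds:
  Ben: 2 of 2 neighbours ≥ 2, votes yes.
  Fay: 3 of 4 neighbours < 4, not yet.
  Lee: 1 of 3 neighbours < 3, not yet.
  Pia: 3 of 4 neighbours ≥ 3, votes yes.
Round 5 — no new yes votes; cascade stops.

Ana, Ben, Jo, Kai, Pia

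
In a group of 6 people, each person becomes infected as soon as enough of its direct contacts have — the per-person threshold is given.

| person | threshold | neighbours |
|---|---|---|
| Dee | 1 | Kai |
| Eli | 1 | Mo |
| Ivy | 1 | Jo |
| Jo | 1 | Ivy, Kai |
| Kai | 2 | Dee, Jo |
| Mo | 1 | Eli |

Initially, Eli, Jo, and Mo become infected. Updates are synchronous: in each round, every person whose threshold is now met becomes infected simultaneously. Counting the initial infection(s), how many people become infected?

4

Round 1 — Eli, Jo, Mo become infected (initial).
Round 2 — checking thresholds:
  Ivy: 1 of 1 neighbours ≥ 1, becomes infected.
  Kai: 1 of 2 neighbours < 2, not yet.
Round 3 — no new infections; cascade stops.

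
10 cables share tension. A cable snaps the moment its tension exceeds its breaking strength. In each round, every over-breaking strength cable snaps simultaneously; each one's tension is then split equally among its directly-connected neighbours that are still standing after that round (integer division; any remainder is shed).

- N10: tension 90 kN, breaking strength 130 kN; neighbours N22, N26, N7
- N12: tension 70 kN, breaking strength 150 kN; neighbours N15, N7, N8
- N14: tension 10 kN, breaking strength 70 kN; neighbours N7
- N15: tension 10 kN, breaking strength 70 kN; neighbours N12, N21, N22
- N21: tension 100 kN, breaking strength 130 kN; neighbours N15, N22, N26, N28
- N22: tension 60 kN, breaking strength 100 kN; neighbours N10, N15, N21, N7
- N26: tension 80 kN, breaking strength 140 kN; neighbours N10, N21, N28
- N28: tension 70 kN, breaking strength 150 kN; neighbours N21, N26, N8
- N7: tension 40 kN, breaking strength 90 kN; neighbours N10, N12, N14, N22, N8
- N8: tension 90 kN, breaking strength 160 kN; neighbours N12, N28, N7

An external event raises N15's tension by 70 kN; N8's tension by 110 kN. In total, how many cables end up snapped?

9

Round 1 — N15 at 80 > 70; N8 at 200 > 160. N15, N8 snap.
  N15 sheds 80 kN to N12, N21, N22: 26 each (2 lost).
    N12: 70+26 = 96 ≤ 150
    N21: 100+26 = 126 ≤ 130
    N22: 60+26 = 86 ≤ 100
  N8 sheds 200 kN to N12, N28, N7: 66 each (2 lost).
    N12: 96+66 = 162 > 150
    N28: 70+66 = 136 ≤ 150
    N7: 40+66 = 106 > 90
Round 2 — N12, N7 snap.
  N12 sheds 162 kN: no online neighbours, lost.
  N7 sheds 106 kN to N10, N14, N22: 35 each (1 lost).
    N10: 90+35 = 125 ≤ 130
    N14: 10+35 = 45 ≤ 70
    N22: 86+35 = 121 > 100
Round 3 — N22 snaps.
  N22 sheds 121 kN to N10, N21: 60 each (1 lost).
    N10: 125+60 = 185 > 130
    N21: 126+60 = 186 > 130
Round 4 — N10, N21 snap.
  N10 sheds 185 kN to N26: 185 each.
    N26: 80+185 = 265 > 140
  N21 sheds 186 kN to N26, N28: 93 each.
    N26: 265+93 = 358 > 140
    N28: 136+93 = 229 > 150
Round 5 — N26, N28 snap.
  N26 sheds 358 kN: no online neighbours, lost.
  N28 sheds 229 kN: no online neighbours, lost.
No further breaks.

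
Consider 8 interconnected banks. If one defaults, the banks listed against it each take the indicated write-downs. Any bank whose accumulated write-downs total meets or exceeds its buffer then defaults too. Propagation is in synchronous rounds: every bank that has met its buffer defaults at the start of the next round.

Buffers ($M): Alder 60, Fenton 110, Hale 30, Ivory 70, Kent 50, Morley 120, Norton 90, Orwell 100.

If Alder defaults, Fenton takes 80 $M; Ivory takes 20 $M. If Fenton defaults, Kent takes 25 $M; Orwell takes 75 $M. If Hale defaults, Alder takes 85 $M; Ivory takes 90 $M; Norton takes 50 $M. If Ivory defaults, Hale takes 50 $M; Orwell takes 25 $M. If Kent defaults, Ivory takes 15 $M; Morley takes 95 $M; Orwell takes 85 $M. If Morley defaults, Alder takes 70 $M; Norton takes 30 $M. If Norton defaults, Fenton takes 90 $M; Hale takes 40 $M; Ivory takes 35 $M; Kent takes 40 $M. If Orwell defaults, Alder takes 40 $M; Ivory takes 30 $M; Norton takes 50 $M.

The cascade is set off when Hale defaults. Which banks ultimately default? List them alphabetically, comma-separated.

Alder, Hale, Ivory

Round 1 — Hale defaults (initial).
  Alder: +85 → 85 ≥ 60
  Ivory: +90 → 90 ≥ 70
  Norton: +50 → 50 < 90
Round 2 — Alder, Ivory default.
  Fenton: +80 → 80 < 110
  Orwell: +25 → 25 < 100
No further defaults.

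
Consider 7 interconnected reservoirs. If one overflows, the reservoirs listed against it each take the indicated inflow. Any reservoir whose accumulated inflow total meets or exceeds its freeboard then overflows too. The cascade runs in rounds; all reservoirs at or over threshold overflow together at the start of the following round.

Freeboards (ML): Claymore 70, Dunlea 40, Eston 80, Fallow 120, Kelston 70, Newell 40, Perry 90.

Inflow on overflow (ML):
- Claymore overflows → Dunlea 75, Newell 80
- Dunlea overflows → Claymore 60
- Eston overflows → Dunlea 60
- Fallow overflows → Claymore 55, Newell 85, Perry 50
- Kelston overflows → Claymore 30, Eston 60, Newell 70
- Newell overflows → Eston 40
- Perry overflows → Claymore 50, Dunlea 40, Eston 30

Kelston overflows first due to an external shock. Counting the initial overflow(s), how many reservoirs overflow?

5

Round 1 — Kelston overflows (initial).
  Claymore: +30 → 30 < 70
  Eston: +60 → 60 < 80
  Newell: +70 → 70 ≥ 40
Round 2 — Newell overflows.
  Eston: +40 → 100 ≥ 80
Round 3 — Eston overflows.
  Dunlea: +60 → 60 ≥ 40
Round 4 — Dunlea overflows.
  Claymore: +60 → 90 ≥ 70
Round 5 — Claymore overflows.
No further overflows.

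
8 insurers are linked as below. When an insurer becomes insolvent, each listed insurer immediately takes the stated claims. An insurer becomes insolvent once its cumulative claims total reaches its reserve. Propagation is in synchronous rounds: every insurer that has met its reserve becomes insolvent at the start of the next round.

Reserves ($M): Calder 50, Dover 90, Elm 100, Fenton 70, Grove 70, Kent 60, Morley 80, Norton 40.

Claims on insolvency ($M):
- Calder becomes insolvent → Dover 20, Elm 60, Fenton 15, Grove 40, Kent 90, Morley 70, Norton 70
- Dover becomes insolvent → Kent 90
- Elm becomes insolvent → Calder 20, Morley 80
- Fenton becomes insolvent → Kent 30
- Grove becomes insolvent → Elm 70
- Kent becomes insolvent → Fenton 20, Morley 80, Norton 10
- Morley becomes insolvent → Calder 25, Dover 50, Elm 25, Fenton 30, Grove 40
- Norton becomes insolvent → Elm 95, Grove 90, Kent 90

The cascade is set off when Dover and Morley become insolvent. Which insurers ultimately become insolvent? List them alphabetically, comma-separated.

Dover, Kent, Morley

Round 1 — Dover, Morley become insolvent (initial).
  Calder: +25 → 25 < 50
  Elm: +25 → 25 < 100
  Fenton: +30 → 30 < 70
  Grove: +40 → 40 < 70
  Kent: +90 → 90 ≥ 60
Round 2 — Kent becomes insolvent.
  Fenton: +20 → 50 < 70
  Norton: +10 → 10 < 40
No further insolvencies.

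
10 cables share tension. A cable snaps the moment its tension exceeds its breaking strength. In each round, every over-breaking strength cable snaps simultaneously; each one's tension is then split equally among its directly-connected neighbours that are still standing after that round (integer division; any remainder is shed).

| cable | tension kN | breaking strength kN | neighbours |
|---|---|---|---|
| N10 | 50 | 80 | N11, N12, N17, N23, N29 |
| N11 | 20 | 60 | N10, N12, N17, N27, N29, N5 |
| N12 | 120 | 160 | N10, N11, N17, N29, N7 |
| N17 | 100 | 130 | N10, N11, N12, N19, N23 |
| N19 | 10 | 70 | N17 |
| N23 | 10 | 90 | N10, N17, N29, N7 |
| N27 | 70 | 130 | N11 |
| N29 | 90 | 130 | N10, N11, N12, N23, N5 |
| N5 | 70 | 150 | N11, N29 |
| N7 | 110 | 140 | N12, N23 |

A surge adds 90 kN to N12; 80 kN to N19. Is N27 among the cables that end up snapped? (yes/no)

Round 1 — N12 at 210 > 160; N19 at 90 > 70. N12, N19 snap.
  N12 sheds 210 kN to N10, N11, N17, N29, N7: 42 each.
    N10: 50+42 = 92 > 80
    N11: 20+42 = 62 > 60
    N17: 100+42 = 142 > 130
    N29: 90+42 = 132 > 130
    N7: 110+42 = 152 > 140
  N19 sheds 90 kN to N17: 90 each.
    N17: 142+90 = 232 > 130
Round 2 — N10, N11, N17, N29, N7 snap.
  N10 sheds 92 kN to N23: 92 each.
    N23: 10+92 = 102 > 90
  N11 sheds 62 kN to N27, N5: 31 each.
    N27: 70+31 = 101 ≤ 130
    N5: 70+31 = 101 ≤ 150
  N17 sheds 232 kN to N23: 232 each.
    N23: 102+232 = 334 > 90
  N29 sheds 132 kN to N23, N5: 66 each.
    N23: 334+66 = 400 > 90
    N5: 101+66 = 167 > 150
  N7 sheds 152 kN to N23: 152 each.
    N23: 400+152 = 552 > 90
Round 3 — N23, N5 snap.
  N23 sheds 552 kN: no online neighbours, lost.
  N5 sheds 167 kN: no online neighbours, lost.
No further breaks.

no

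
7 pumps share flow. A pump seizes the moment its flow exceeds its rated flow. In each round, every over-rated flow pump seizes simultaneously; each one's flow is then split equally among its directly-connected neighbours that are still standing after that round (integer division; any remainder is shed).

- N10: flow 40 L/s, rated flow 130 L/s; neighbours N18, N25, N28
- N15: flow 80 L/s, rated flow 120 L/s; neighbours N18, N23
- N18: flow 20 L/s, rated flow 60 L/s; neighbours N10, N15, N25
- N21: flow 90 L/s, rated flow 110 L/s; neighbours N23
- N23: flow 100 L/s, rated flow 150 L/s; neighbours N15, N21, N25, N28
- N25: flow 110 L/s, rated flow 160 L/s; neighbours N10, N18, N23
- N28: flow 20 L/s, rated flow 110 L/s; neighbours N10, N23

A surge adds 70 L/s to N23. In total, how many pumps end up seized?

7

Round 1 — N23 at 170 > 150. N23 seizes.
  N23 sheds 170 L/s to N15, N21, N25, N28: 42 each (2 lost).
    N15: 80+42 = 122 > 120
    N21: 90+42 = 132 > 110
    N25: 110+42 = 152 ≤ 160
    N28: 20+42 = 62 ≤ 110
Round 2 — N15, N21 seize.
  N15 sheds 122 L/s to N18: 122 each.
    N18: 20+122 = 142 > 60
  N21 sheds 132 L/s: no online neighbours, lost.
Round 3 — N18 seizes.
  N18 sheds 142 L/s to N10, N25: 71 each.
    N10: 40+71 = 111 ≤ 130
    N25: 152+71 = 223 > 160
Round 4 — N25 seizes.
  N25 sheds 223 L/s to N10: 223 each.
    N10: 111+223 = 334 > 130
Round 5 — N10 seizes.
  N10 sheds 334 L/s to N28: 334 each.
    N28: 62+334 = 396 > 110
Round 6 — N28 seizes.
  N28 sheds 396 L/s: no online neighbours, lost.
No further seizures.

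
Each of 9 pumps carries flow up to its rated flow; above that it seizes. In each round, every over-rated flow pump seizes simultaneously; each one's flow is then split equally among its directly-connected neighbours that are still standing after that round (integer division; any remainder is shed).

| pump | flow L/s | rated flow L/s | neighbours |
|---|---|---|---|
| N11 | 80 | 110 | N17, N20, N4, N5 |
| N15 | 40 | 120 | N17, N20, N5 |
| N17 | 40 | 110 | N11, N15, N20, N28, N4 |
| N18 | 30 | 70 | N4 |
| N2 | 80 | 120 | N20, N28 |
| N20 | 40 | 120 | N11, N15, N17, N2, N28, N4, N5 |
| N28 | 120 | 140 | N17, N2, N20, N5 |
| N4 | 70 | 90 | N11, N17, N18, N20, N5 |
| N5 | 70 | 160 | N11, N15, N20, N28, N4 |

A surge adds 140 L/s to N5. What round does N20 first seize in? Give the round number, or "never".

Round 1 — N5 at 210 > 160. N5 seizes.
  N5 sheds 210 L/s to N11, N15, N20, N28, N4: 42 each.
    N11: 80+42 = 122 > 110
    N15: 40+42 = 82 ≤ 120
    N20: 40+42 = 82 ≤ 120
    N28: 120+42 = 162 > 140
    N4: 70+42 = 112 > 90
Round 2 — N11, N28, N4 seize.
  N11 sheds 122 L/s to N17, N20: 61 each.
    N17: 40+61 = 101 ≤ 110
    N20: 82+61 = 143 > 120
  N28 sheds 162 L/s to N17, N2, N20: 54 each.
    N17: 101+54 = 155 > 110
    N2: 80+54 = 134 > 120
    N20: 143+54 = 197 > 120
  N4 sheds 112 L/s to N17, N18, N20: 37 each (1 lost).
    N17: 155+37 = 192 > 110
    N18: 30+37 = 67 ≤ 70
    N20: 197+37 = 234 > 120
Round 3 — N17, N2, N20 seize.
  N17 sheds 192 L/s to N15: 192 each.
    N15: 82+192 = 274 > 120
  N2 sheds 134 L/s: no online neighbours, lost.
  N20 sheds 234 L/s to N15: 234 each.
    N15: 274+234 = 508 > 120
Round 4 — N15 seizes.
  N15 sheds 508 L/s: no online neighbours, lost.
No further seizures.

3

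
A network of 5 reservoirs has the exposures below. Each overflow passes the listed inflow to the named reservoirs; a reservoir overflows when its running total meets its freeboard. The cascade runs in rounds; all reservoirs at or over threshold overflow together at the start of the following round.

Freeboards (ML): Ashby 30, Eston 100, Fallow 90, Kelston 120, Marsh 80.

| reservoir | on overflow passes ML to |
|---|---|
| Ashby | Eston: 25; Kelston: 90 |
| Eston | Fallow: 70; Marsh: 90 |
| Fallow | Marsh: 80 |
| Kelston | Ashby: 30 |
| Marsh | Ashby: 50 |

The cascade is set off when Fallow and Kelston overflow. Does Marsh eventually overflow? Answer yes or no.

yes

Round 1 — Fallow, Kelston overflow (initial).
  Ashby: +30 → 30 ≥ 30
  Marsh: +80 → 80 ≥ 80
Round 2 — Ashby, Marsh overflow.
  Eston: +25 → 25 < 100
No further overflows.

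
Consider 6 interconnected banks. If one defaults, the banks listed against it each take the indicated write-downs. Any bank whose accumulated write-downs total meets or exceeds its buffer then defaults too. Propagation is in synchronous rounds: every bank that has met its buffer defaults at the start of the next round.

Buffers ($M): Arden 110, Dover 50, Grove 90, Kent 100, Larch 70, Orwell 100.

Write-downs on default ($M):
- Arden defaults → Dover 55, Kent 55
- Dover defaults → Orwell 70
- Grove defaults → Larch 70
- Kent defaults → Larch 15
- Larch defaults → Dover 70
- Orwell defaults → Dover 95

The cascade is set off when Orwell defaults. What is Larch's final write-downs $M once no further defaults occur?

Round 1 — Orwell defaults (initial).
  Dover: +95 → 95 ≥ 50
Round 2 — Dover defaults.
No further defaults.

0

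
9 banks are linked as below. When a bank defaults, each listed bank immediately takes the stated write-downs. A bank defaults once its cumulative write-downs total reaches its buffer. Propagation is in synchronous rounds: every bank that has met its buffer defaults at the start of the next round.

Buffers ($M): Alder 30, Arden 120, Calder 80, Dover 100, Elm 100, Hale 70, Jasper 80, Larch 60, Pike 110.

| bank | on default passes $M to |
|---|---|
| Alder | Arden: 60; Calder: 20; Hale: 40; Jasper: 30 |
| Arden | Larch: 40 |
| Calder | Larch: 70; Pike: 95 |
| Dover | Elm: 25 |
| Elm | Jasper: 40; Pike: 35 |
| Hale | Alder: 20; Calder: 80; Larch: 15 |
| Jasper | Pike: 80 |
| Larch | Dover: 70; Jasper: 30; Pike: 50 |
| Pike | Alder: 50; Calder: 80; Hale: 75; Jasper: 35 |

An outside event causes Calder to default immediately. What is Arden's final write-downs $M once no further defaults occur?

60

Round 1 — Calder defaults (initial).
  Larch: +70 → 70 ≥ 60
  Pike: +95 → 95 < 110
Round 2 — Larch defaults.
  Dover: +70 → 70 < 100
  Jasper: +30 → 30 < 80
  Pike: +50 → 145 ≥ 110
Round 3 — Pike defaults.
  Alder: +50 → 50 ≥ 30
  Hale: +75 → 75 ≥ 70
  Jasper: +35 → 65 < 80
Round 4 — Alder, Hale default.
  Arden: +60 → 60 < 120
  Jasper: +30 → 95 ≥ 80
Round 5 — Jasper defaults.
No further defaults.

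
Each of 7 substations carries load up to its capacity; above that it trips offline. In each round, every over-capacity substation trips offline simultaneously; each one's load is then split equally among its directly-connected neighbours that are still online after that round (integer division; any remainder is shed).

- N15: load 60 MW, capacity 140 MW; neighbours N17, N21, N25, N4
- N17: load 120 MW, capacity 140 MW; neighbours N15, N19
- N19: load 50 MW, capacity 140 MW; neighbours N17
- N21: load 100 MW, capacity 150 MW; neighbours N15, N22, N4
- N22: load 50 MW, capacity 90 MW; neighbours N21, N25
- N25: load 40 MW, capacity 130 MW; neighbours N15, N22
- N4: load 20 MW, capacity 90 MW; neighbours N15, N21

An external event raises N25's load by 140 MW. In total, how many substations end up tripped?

Round 1 — N25 at 180 > 130. N25 trips offline.
  N25 sheds 180 MW to N15, N22: 90 each.
    N15: 60+90 = 150 > 140
    N22: 50+90 = 140 > 90
Round 2 — N15, N22 trip offline.
  N15 sheds 150 MW to N17, N21, N4: 50 each.
    N17: 120+50 = 170 > 140
    N21: 100+50 = 150 ≤ 150
    N4: 20+50 = 70 ≤ 90
  N22 sheds 140 MW to N21: 140 each.
    N21: 150+140 = 290 > 150
Round 3 — N17, N21 trip offline.
  N17 sheds 170 MW to N19: 170 each.
    N19: 50+170 = 220 > 140
  N21 sheds 290 MW to N4: 290 each.
    N4: 70+290 = 360 > 90
Round 4 — N19, N4 trip offline.
  N19 sheds 220 MW: no online neighbours, lost.
  N4 sheds 360 MW: no online neighbours, lost.
No further trips.

7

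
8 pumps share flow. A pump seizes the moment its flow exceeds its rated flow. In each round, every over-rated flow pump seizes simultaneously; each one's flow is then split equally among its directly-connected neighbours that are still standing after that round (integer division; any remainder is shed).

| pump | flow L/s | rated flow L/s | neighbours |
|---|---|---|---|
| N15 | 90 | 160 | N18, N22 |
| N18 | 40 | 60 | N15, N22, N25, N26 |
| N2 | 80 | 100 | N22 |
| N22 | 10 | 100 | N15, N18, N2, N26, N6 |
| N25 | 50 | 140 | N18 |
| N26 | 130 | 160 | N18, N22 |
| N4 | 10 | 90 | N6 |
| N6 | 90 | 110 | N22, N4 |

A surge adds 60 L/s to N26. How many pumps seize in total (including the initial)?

Round 1 — N26 at 190 > 160. N26 seizes.
  N26 sheds 190 L/s to N18, N22: 95 each.
    N18: 40+95 = 135 > 60
    N22: 10+95 = 105 > 100
Round 2 — N18, N22 seize.
  N18 sheds 135 L/s to N15, N25: 67 each (1 lost).
    N15: 90+67 = 157 ≤ 160
    N25: 50+67 = 117 ≤ 140
  N22 sheds 105 L/s to N15, N2, N6: 35 each.
    N15: 157+35 = 192 > 160
    N2: 80+35 = 115 > 100
    N6: 90+35 = 125 > 110
Round 3 — N15, N2, N6 seize.
  N15 sheds 192 L/s: no online neighbours, lost.
  N2 sheds 115 L/s: no online neighbours, lost.
  N6 sheds 125 L/s to N4: 125 each.
    N4: 10+125 = 135 > 90
Round 4 — N4 seizes.
  N4 sheds 135 L/s: no online neighbours, lost.
No further seizures.

7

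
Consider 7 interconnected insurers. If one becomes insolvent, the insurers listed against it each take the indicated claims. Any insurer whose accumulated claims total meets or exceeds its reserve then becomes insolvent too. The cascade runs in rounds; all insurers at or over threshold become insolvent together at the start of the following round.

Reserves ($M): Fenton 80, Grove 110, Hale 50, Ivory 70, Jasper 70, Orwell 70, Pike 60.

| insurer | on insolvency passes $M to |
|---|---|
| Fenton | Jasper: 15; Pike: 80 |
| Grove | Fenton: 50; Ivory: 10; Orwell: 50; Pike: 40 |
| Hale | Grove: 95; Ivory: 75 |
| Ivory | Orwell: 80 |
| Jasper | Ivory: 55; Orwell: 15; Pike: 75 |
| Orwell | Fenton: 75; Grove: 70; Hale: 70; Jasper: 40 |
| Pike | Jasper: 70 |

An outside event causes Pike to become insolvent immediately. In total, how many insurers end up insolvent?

Round 1 — Pike becomes insolvent (initial).
  Jasper: +70 → 70 ≥ 70
Round 2 — Jasper becomes insolvent.
  Ivory: +55 → 55 < 70
  Orwell: +15 → 15 < 70
No further insolvencies.

2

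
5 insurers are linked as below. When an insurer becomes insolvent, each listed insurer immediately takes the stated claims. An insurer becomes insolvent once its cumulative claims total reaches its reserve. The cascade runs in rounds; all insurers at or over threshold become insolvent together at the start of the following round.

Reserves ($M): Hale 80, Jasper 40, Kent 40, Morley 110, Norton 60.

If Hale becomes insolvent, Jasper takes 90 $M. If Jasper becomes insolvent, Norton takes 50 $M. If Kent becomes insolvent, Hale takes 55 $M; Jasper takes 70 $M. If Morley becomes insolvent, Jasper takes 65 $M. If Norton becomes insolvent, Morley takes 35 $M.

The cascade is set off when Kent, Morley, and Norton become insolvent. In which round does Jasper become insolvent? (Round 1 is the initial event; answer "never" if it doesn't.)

Round 1 — Kent, Morley, Norton become insolvent (initial).
  Hale: +55 → 55 < 80
  Jasper: +70+65 → 135 ≥ 40
Round 2 — Jasper becomes insolvent.
No further insolvencies.

2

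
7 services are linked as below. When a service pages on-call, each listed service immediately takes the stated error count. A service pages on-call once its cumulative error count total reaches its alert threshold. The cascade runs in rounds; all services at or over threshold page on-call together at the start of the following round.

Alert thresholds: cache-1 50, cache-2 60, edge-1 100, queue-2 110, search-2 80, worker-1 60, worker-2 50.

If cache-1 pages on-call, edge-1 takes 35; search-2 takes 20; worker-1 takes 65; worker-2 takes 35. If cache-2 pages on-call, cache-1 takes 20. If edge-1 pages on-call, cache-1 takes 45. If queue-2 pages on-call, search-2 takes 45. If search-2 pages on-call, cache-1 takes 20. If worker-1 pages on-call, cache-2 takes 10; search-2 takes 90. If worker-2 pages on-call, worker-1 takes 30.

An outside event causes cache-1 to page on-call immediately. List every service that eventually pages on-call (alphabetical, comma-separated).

Round 1 — cache-1 pages on-call (initial).
  edge-1: +35 → 35 < 100
  search-2: +20 → 20 < 80
  worker-1: +65 → 65 ≥ 60
  worker-2: +35 → 35 < 50
Round 2 — worker-1 pages on-call.
  cache-2: +10 → 10 < 60
  search-2: +90 → 110 ≥ 80
Round 3 — search-2 pages on-call.
No further pages.

cache-1, search-2, worker-1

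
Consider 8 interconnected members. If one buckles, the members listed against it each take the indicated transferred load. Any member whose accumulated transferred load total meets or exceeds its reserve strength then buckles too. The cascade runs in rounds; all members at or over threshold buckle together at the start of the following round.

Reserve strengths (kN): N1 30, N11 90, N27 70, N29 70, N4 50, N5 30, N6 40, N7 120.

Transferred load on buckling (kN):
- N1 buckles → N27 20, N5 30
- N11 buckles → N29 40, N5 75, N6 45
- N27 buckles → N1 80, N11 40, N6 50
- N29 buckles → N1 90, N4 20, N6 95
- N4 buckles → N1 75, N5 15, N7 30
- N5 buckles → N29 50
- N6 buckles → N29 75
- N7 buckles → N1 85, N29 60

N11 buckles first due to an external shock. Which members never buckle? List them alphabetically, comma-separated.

N27, N4, N7

Round 1 — N11 buckles (initial).
  N29: +40 → 40 < 70
  N5: +75 → 75 ≥ 30
  N6: +45 → 45 ≥ 40
Round 2 — N5, N6 buckle.
  N29: +50+75 → 165 ≥ 70
Round 3 — N29 buckles.
  N1: +90 → 90 ≥ 30
  N4: +20 → 20 < 50
Round 4 — N1 buckles.
  N27: +20 → 20 < 70
No further bucklings.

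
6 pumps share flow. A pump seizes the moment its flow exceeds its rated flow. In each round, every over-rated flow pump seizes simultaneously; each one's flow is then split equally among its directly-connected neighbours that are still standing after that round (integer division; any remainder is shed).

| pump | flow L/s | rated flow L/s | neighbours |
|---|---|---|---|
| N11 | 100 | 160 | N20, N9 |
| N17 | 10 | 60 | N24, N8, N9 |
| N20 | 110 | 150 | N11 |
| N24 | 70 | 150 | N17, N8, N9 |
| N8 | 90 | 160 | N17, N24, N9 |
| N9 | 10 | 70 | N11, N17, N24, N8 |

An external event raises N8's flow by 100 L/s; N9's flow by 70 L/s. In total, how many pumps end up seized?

Round 1 — N8 at 190 > 160; N9 at 80 > 70. N8, N9 seize.
  N8 sheds 190 L/s to N17, N24: 95 each.
    N17: 10+95 = 105 > 60
    N24: 70+95 = 165 > 150
  N9 sheds 80 L/s to N11, N17, N24: 26 each (2 lost).
    N11: 100+26 = 126 ≤ 160
    N17: 105+26 = 131 > 60
    N24: 165+26 = 191 > 150
Round 2 — N17, N24 seize.
  N17 sheds 131 L/s: no online neighbours, lost.
  N24 sheds 191 L/s: no online neighbours, lost.
No further seizures.

4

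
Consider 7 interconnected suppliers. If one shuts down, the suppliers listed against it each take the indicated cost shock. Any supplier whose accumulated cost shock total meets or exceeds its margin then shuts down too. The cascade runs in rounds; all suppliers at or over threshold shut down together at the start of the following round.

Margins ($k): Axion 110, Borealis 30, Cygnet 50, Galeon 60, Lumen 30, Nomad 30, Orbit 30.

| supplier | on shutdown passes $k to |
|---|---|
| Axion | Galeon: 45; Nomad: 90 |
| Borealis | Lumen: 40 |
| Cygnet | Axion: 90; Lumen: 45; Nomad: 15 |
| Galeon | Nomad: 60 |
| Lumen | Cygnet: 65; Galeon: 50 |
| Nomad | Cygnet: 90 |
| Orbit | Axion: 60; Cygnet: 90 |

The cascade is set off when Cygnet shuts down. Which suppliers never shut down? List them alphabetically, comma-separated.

Axion, Borealis, Galeon, Nomad, Orbit

Round 1 — Cygnet shuts down (initial).
  Axion: +90 → 90 < 110
  Lumen: +45 → 45 ≥ 30
  Nomad: +15 → 15 < 30
Round 2 — Lumen shuts down.
  Galeon: +50 → 50 < 60
No further shutdowns.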